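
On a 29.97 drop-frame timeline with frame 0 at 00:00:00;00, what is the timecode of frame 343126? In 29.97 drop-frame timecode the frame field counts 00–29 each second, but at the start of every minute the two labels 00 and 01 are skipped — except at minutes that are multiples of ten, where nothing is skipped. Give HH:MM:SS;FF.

Each 10-minute DF block holds 10 × 60 × 30 − 9 × 2 = 17982 frames. 343126 ÷ 17982 → 19 full blocks, remainder 1468.
Within the partial block the first minute is 1800 frames and each further minute 1798, so 0 further minute boundaries passed. Total skipped labels = 18 × 19 + 2 × 0 = 342.
Non-drop label index = 343126 + 342 = 343468; at 30 labels/s that is 03:10:48:28, i.e. DF 03:10:48;28.

03:10:48;28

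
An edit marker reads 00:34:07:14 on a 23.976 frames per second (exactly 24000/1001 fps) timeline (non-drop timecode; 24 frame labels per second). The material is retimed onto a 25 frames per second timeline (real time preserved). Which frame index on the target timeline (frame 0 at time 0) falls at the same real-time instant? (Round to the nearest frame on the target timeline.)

Source frame index: (0×3600 + 34×60 + 7) × 24 + 14 = 49142.
Real time: 49142 / (24000/1001) = 24595571/12000 s.
Target frame: (24595571/12000) × (25) = 24595571/480 ≈ 51240.773 → 51241.

frame 51241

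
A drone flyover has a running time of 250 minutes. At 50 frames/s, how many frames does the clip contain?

250 min = 15000 s.
Frames = 15000 × 50 = 750000.

750000 frames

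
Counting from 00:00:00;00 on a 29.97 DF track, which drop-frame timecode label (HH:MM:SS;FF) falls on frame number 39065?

Each 10-minute DF block holds 10 × 60 × 30 − 9 × 2 = 17982 frames. 39065 ÷ 17982 → 2 full blocks, remainder 3101.
Within the partial block the first minute is 1800 frames and each further minute 1798, so 1 further minute boundary passed. Total skipped labels = 18 × 2 + 2 × 1 = 38.
Non-drop label index = 39065 + 38 = 39103; at 30 labels/s that is 00:21:43:13, i.e. DF 00:21:43;13.

00:21:43;13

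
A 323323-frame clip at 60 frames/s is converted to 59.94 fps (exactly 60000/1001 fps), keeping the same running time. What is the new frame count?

323000 frames

Target frames = source frames × (target rate / source rate) = 323323 × (60000/1001)/(60) = 323323 × 1000/1001 = 323000.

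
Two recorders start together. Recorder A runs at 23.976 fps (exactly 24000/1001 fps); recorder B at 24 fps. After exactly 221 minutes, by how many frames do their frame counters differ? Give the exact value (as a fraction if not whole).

24480/77 frames

221 min = 13260 s.
A emits 24000/1001 × 13260 = 24480000/77 frames; B emits 24 × 13260 = 318240.
Difference = 24480/77 frames (≈ 317.9221); B is ahead of A.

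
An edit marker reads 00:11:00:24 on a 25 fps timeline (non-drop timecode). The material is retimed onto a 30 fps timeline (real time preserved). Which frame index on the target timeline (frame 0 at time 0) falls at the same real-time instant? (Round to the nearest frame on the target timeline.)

frame 19829

Source frame index: (0×3600 + 11×60 + 0) × 25 + 24 = 16524.
Real time: 16524 / (25) = 16524/25 s.
Target frame: (16524/25) × (30) = 99144/5 ≈ 19828.800 → 19829.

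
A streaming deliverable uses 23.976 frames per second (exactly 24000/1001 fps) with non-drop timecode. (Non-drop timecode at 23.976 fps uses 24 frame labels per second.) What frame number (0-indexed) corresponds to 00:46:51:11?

frame 67475

Total seconds to the label: (0 × 3600 + 46 × 60 + 51) = 2811.
Frame index = 2811 × 24 + 11 = 67475.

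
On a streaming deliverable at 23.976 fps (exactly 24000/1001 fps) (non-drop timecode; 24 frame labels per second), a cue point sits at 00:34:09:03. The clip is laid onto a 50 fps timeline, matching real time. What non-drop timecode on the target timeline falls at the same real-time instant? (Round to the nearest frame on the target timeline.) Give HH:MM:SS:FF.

00:34:11:09

Source frame index: (0×3600 + 34×60 + 9) × 24 + 3 = 49179.
Real time: 49179 / (24000/1001) = 16409393/8000 s.
Target frame: (16409393/8000) × (50) = 16409393/160 ≈ 102558.706 → 102559.
At 50 labels/s: frame 102559 → 00:34:11:09.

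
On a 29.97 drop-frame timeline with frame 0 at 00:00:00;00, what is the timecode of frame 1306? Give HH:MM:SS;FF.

Ten DF minutes hold 17982 frames, so frame 1306 lies in block 0 (frames 0–17981) with 1306 frames into that block.
The block's first minute is 1800 frames and the rest 1798 each; 1306 frames reaches minute 0, so 0 × 18 + 0 × 2 = 0 labels have been skipped so far.
Adding those back, label number 1306 + 0 = 1306 at 30 labels/s is 43 s + 16 f = 0 h 0 min 43 s frame 16, i.e. 00:00:43;16.

00:00:43;16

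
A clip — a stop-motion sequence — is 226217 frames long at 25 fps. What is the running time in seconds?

9048.68 seconds

Running time = 226217 / (25) = 9048.68 s.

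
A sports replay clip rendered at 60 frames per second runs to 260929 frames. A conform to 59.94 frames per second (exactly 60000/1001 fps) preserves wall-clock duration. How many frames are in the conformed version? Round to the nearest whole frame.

Frames at target rate = 260929 × (60000/1001) / (60) = 260929000/1001 ≈ 260668.332.
Nearest whole frame: 260668.

260668 frames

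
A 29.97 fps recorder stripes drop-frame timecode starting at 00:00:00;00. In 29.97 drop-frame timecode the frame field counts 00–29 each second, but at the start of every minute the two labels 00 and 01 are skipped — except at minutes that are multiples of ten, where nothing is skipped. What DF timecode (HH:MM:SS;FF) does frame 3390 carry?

00:01:53;02

Each 10-minute DF block holds 10 × 60 × 30 − 9 × 2 = 17982 frames. 3390 ÷ 17982 → 0 full blocks, remainder 3390.
Within the partial block the first minute is 1800 frames and each further minute 1798, so 1 further minute boundary passed. Total skipped labels = 18 × 0 + 2 × 1 = 2.
Non-drop label index = 3390 + 2 = 3392; at 30 labels/s that is 00:01:53:02, i.e. DF 00:01:53;02.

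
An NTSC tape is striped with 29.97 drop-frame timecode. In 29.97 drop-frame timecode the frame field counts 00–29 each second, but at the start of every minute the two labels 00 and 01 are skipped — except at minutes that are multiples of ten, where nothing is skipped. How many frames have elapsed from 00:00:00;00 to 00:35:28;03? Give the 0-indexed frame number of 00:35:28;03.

Complete 10-minute blocks: 3, each 17982 frames → 53946.
Remaining 5 whole minutes in the current block: 1800 + 4 × 1798 = 8992 frames.
Within the current minute: 28 × 30 + 3 − 2 = 841 (labels ;00/;01 skipped at this minute). Total = 53946 + 8992 + 841 = 63779.

63779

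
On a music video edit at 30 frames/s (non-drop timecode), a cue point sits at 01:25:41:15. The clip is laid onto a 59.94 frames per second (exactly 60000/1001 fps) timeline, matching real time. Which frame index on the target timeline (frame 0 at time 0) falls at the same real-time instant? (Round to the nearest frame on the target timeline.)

frame 308182

Source frame index: (1×3600 + 25×60 + 41) × 30 + 15 = 154245.
Real time: 154245 / (30) = 10283/2 s.
Target frame: (10283/2) × (60000/1001) = 3390000/11 ≈ 308181.818 → 308182.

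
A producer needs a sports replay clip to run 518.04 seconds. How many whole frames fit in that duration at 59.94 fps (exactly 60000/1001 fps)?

31051 frames

Frames = 518.04 × 60000/1001 = 31082400/1001 ≈ 31051.3487.
Complete frames: 31051.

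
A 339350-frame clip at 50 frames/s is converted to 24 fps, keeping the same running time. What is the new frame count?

Target frames = source frames × (target rate / source rate) = 339350 × (24)/(50) = 339350 × 12/25 = 162888.

162888 frames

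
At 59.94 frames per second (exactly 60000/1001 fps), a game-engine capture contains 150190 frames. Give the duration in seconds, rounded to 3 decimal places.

Running time = 150190 × 1001/60000 = 15034019/6000 s ≈ 2505.670 s.

2505.670 seconds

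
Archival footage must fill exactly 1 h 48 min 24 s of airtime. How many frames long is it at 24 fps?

1 h 48 min 24 s = 6504 s.
Frames = 6504 × 24 = 156096.

156096 frames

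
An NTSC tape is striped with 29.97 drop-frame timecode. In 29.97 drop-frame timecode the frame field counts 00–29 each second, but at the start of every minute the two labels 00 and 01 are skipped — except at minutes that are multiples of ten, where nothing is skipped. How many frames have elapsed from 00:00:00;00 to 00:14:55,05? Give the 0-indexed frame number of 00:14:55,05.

26829

Complete 10-minute blocks: 1, each 17982 frames → 17982.
Remaining 4 whole minutes in the current block: 1800 + 3 × 1798 = 7194 frames.
Within the current minute: 55 × 30 + 5 − 2 = 1653 (labels ;00/;01 skipped at this minute). Total = 17982 + 7194 + 1653 = 26829.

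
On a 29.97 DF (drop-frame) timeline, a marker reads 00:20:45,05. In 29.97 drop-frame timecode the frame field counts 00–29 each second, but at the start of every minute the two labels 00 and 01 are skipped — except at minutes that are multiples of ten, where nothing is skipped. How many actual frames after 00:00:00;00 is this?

Complete 10-minute blocks: 2, each 17982 frames → 35964.
Remaining 0 whole minutes in the current block: 0 frames.
Within the current minute: 45 × 30 + 5 = 1355. Total = 35964 + 0 + 1355 = 37319.

37319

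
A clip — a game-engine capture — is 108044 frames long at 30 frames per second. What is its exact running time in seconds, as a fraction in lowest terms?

54022/15 seconds

Running time = 108044 ÷ (30) = 108044 × 1/30 = 54022/15 s.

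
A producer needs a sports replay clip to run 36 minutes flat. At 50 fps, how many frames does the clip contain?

108000 frames

36 min = 2160 s.
Frames = 2160 × 50 = 108000.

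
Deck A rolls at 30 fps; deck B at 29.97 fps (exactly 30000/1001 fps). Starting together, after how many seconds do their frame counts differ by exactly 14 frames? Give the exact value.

7007/15 seconds

The gap grows by |30000/1001 − 30| = 30/1001 frames per second.
Time for a 14-frame gap: 14 ÷ (30/1001) = 7007/15 s.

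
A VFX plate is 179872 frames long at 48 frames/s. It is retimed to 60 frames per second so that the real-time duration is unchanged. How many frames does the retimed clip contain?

Target frames = source frames × (target rate / source rate) = 179872 × (60)/(48) = 179872 × 5/4 = 224840.

224840 frames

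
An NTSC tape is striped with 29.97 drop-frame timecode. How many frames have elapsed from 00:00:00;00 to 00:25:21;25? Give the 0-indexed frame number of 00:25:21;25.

45609

Complete 10-minute blocks: 2, each 17982 frames → 35964.
Remaining 5 whole minutes in the current block: 1800 + 4 × 1798 = 8992 frames.
Within the current minute: 21 × 30 + 25 − 2 = 653 (labels ;00/;01 skipped at this minute). Total = 35964 + 8992 + 653 = 45609.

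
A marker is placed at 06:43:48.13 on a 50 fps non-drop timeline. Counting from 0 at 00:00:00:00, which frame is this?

Total seconds to the label: (6 × 3600 + 43 × 60 + 48) = 24228.
Frame index = 24228 × 50 + 13 = 1211413.

frame 1211413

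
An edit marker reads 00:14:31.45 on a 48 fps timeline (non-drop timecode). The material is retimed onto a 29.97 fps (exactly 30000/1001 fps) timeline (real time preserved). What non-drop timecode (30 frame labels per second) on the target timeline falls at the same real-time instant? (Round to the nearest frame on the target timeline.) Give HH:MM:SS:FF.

Source frame index: (0×3600 + 14×60 + 31) × 48 + 45 = 41853.
Real time: 41853 / (48) = 13951/16 s.
Target frame: (13951/16) × (30000/1001) = 3736875/143 ≈ 26131.993 → 26132.
At 30 labels/s: frame 26132 → 00:14:31:02.

00:14:31:02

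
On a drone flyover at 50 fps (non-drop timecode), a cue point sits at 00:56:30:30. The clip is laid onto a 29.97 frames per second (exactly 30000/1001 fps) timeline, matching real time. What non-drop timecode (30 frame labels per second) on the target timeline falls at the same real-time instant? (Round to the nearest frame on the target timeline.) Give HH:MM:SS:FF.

00:56:27:06

Source frame index: (0×3600 + 56×60 + 30) × 50 + 30 = 169530.
Real time: 169530 / (50) = 16953/5 s.
Target frame: (16953/5) × (30000/1001) = 101718000/1001 ≈ 101616.384 → 101616.
At 30 labels/s: frame 101616 → 00:56:27:06.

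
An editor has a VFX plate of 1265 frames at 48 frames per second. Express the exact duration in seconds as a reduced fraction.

Running time = 1265 ÷ (48) = 1265 × 1/48 = 1265/48 s.

1265/48 seconds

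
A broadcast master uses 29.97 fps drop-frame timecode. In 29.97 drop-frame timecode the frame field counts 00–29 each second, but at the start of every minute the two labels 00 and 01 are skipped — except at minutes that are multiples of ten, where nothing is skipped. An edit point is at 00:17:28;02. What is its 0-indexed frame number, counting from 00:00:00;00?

As if non-drop at 30 labels/s: (0 × 3600 + 17 × 60 + 28) × 30 + 2 = 31442.
Minute boundaries passed: 17; those not divisible by 10: 17 − 1 = 16; dropped labels = 2 × 16 = 32.
Actual frame index = 31442 − 32 = 31410.

31410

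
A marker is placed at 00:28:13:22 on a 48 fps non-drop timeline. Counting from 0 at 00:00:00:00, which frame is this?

81286

Total seconds to the label: (0 × 3600 + 28 × 60 + 13) = 1693.
Frame index = 1693 × 48 + 22 = 81286.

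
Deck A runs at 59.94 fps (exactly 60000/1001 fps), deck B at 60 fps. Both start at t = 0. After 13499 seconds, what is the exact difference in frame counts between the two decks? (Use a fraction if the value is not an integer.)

A emits 60000/1001 × 13499 = 809940000/1001 frames; B emits 60 × 13499 = 809940.
Difference = 809940/1001 frames (≈ 809.1309); B is ahead of A.

809940/1001 frames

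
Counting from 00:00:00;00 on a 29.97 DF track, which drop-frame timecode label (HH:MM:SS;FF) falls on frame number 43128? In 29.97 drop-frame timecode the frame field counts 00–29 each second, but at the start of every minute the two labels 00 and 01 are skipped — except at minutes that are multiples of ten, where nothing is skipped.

00:23:59;00

Ten DF minutes hold 17982 frames, so frame 43128 lies in block 2 (frames 35964–53945) with 7164 frames into that block.
The block's first minute is 1800 frames and the rest 1798 each; 7164 frames reaches minute 3, so 2 × 18 + 3 × 2 = 42 labels have been skipped so far.
Adding those back, label number 43128 + 42 = 43170 at 30 labels/s is 1439 s + 0 f = 0 h 23 min 59 s frame 0, i.e. 00:23:59;00.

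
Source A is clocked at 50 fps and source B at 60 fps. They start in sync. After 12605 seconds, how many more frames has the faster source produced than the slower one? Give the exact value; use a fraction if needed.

126050 frames

A emits 50 × 12605 = 630250 frames; B emits 60 × 12605 = 756300.
Difference = 126050 frames; B is ahead of A.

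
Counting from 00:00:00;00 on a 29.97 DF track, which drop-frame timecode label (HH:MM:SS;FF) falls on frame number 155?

Each 10-minute DF block holds 10 × 60 × 30 − 9 × 2 = 17982 frames. 155 ÷ 17982 → 0 full blocks, remainder 155.
Within the partial block the first minute is 1800 frames and each further minute 1798, so 0 further minute boundaries passed. Total skipped labels = 18 × 0 + 2 × 0 = 0.
Non-drop label index = 155 + 0 = 155; at 30 labels/s that is 00:00:05:05, i.e. DF 00:00:05;05.

00:00:05;05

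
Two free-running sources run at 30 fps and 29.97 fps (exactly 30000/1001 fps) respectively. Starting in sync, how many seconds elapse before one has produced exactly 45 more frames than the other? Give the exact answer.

The gap grows by |30000/1001 − 30| = 30/1001 frames per second.
Time for a 45-frame gap: 45 ÷ (30/1001) = 1501.5 s.

1501.5 seconds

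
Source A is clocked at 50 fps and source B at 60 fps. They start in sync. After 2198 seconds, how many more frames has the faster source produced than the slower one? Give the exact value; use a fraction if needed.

A emits 50 × 2198 = 109900 frames; B emits 60 × 2198 = 131880.
Difference = 21980 frames; B is ahead of A.

21980 frames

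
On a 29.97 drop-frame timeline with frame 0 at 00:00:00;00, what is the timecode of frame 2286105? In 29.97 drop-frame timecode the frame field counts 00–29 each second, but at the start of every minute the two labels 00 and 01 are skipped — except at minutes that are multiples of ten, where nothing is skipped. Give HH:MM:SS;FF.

21:11:19;23

Each 10-minute DF block holds 10 × 60 × 30 − 9 × 2 = 17982 frames. 2286105 ÷ 17982 → 127 full blocks, remainder 2391.
Within the partial block the first minute is 1800 frames and each further minute 1798, so 1 further minute boundary passed. Total skipped labels = 18 × 127 + 2 × 1 = 2288.
Non-drop label index = 2286105 + 2288 = 2288393; at 30 labels/s that is 21:11:19:23, i.e. DF 21:11:19;23.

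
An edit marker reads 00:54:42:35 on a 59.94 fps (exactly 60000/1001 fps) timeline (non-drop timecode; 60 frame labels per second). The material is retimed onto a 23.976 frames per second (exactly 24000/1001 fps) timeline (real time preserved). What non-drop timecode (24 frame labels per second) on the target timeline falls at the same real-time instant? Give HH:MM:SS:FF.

00:54:42:14

Source frame index: (0×3600 + 54×60 + 42) × 60 + 35 = 196955.
Real time: 196955 / (60000/1001) = 39430391/12000 s.
Target frame: (39430391/12000) × (24000/1001) = 78782.
At 24 labels/s: frame 78782 → 00:54:42:14.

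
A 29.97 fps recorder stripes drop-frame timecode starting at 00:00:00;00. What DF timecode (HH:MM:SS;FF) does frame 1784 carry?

Ten DF minutes hold 17982 frames, so frame 1784 lies in block 0 (frames 0–17981) with 1784 frames into that block.
The block's first minute is 1800 frames and the rest 1798 each; 1784 frames reaches minute 0, so 0 × 18 + 0 × 2 = 0 labels have been skipped so far.
Adding those back, label number 1784 + 0 = 1784 at 30 labels/s is 59 s + 14 f = 0 h 0 min 59 s frame 14, i.e. 00:00:59;14.

00:00:59;14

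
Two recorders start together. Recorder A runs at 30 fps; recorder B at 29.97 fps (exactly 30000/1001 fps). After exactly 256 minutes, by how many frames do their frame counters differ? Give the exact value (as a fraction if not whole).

460800/1001 frames

256 min = 15360 s.
A emits 30 × 15360 = 460800 frames; B emits 30000/1001 × 15360 = 460800000/1001.
Difference = 460800/1001 frames (≈ 460.3397); B is behind A.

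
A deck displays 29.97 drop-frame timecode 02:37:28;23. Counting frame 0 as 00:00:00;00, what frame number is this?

283179

As if non-drop at 30 labels/s: (2 × 3600 + 37 × 60 + 28) × 30 + 23 = 283463.
Minute boundaries passed: 157; those not divisible by 10: 157 − 15 = 142; dropped labels = 2 × 142 = 284.
Actual frame index = 283463 − 284 = 283179.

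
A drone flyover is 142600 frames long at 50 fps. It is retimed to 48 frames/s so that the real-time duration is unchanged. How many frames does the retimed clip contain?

Target frames = source frames × (target rate / source rate) = 142600 × (48)/(50) = 142600 × 24/25 = 136896.

136896 frames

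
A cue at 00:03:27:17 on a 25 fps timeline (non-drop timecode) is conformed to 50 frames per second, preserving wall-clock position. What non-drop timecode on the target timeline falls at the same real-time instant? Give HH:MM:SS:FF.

00:03:27:34

Source frame index: (0×3600 + 3×60 + 27) × 25 + 17 = 5192.
Real time: 5192 / (25) = 5192/25 s.
Target frame: (5192/25) × (50) = 10384.
At 50 labels/s: frame 10384 → 00:03:27:34.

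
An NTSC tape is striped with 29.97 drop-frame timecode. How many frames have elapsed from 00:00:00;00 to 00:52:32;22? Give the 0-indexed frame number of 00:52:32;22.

As if non-drop at 30 labels/s: (0 × 3600 + 52 × 60 + 32) × 30 + 22 = 94582.
Minute boundaries passed: 52; those not divisible by 10: 52 − 5 = 47; dropped labels = 2 × 47 = 94.
Actual frame index = 94582 − 94 = 94488.

94488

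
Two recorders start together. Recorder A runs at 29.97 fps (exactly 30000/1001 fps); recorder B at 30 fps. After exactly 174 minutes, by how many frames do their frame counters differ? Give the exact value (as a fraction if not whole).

174 min = 10440 s.
A emits 30000/1001 × 10440 = 313200000/1001 frames; B emits 30 × 10440 = 313200.
Difference = 313200/1001 frames (≈ 312.8871); B is ahead of A.

313200/1001 frames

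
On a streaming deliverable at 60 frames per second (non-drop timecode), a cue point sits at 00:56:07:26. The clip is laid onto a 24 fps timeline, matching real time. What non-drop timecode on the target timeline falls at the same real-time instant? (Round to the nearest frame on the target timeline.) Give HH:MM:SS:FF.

Source frame index: (0×3600 + 56×60 + 7) × 60 + 26 = 202046.
Real time: 202046 / (60) = 101023/30 s.
Target frame: (101023/30) × (24) = 404092/5 ≈ 80818.400 → 80818.
At 24 labels/s: frame 80818 → 00:56:07:10.

00:56:07:10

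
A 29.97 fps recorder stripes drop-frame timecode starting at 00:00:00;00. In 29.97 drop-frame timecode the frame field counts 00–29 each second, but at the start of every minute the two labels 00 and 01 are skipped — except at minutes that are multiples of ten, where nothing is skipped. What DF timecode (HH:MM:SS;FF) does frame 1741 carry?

00:00:58;01

Each 10-minute DF block holds 10 × 60 × 30 − 9 × 2 = 17982 frames. 1741 ÷ 17982 → 0 full blocks, remainder 1741.
Within the partial block the first minute is 1800 frames and each further minute 1798, so 0 further minute boundaries passed. Total skipped labels = 18 × 0 + 2 × 0 = 0.
Non-drop label index = 1741 + 0 = 1741; at 30 labels/s that is 00:00:58:01, i.e. DF 00:00:58;01.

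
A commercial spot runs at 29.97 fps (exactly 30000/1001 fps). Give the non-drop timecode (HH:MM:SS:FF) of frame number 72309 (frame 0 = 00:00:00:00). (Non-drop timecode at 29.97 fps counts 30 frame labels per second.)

00:40:10:09

72309 ÷ 30 = 2410 full seconds, remainder 9 frames.
2410 s = 0 h 40 min 10 s.
Timecode: 00:40:10:09.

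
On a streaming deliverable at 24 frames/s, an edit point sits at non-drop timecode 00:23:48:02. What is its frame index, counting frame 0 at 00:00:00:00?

Total seconds to the label: (0 × 3600 + 23 × 60 + 48) = 1428.
Frame index = 1428 × 24 + 2 = 34274.

frame 34274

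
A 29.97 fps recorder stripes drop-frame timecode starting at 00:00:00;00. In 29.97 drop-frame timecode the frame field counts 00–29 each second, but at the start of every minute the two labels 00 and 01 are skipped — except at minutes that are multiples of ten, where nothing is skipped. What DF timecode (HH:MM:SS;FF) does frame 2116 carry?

00:01:10;18

Ten DF minutes hold 17982 frames, so frame 2116 lies in block 0 (frames 0–17981) with 2116 frames into that block.
The block's first minute is 1800 frames and the rest 1798 each; 2116 frames reaches minute 1, so 0 × 18 + 1 × 2 = 2 labels have been skipped so far.
Adding those back, label number 2116 + 2 = 2118 at 30 labels/s is 70 s + 18 f = 0 h 1 min 10 s frame 18, i.e. 00:01:10;18.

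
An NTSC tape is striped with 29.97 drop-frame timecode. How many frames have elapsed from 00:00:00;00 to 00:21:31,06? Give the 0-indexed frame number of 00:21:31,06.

38698

Complete 10-minute blocks: 2, each 17982 frames → 35964.
Remaining 1 whole minute in the current block: 1800 + 0 × 1798 = 1800 frames.
Within the current minute: 31 × 30 + 6 − 2 = 934 (labels ;00/;01 skipped at this minute). Total = 35964 + 1800 + 934 = 38698.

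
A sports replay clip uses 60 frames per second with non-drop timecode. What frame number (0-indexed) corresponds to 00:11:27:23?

Total seconds to the label: (0 × 3600 + 11 × 60 + 27) = 687.
Frame index = 687 × 60 + 23 = 41243.

41243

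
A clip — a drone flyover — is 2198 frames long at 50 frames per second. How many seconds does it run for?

43.96 seconds

Running time = 2198 / (50) = 43.96 s.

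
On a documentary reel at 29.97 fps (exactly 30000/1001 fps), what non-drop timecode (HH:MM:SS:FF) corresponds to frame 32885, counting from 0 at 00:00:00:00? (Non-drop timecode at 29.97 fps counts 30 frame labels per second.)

00:18:16:05

32885 ÷ 30 = 1096 full seconds, remainder 5 frames.
1096 s = 0 h 18 min 16 s.
Timecode: 00:18:16:05.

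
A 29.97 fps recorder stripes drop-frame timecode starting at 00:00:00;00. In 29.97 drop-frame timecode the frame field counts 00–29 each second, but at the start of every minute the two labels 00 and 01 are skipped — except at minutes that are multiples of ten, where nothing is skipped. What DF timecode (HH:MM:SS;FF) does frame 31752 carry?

Ten DF minutes hold 17982 frames, so frame 31752 lies in block 1 (frames 17982–35963) with 13770 frames into that block.
The block's first minute is 1800 frames and the rest 1798 each; 13770 frames reaches minute 7, so 1 × 18 + 7 × 2 = 32 labels have been skipped so far.
Adding those back, label number 31752 + 32 = 31784 at 30 labels/s is 1059 s + 14 f = 0 h 17 min 39 s frame 14, i.e. 00:17:39;14.

00:17:39;14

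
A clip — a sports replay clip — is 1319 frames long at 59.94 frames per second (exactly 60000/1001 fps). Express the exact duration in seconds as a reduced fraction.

Running time = 1319 ÷ (60000/1001) = 1319 × 1001/60000 = 1320319/60000 s.

1320319/60000 seconds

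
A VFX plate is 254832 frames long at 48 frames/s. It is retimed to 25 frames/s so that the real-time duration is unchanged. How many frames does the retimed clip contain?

132725 frames

Target frames = source frames × (target rate / source rate) = 254832 × (25)/(48) = 254832 × 25/48 = 132725.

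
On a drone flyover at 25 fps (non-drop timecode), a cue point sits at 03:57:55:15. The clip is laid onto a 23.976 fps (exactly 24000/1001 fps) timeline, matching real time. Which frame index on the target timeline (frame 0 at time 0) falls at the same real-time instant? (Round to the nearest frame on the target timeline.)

Source frame index: (3×3600 + 57×60 + 55) × 25 + 15 = 356890.
Real time: 356890 / (25) = 71378/5 s.
Target frame: (71378/5) × (24000/1001) = 342614400/1001 ≈ 342272.128 → 342272.

frame 342272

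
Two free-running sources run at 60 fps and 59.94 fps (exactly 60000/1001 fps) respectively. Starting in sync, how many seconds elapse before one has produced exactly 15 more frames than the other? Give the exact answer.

The gap grows by |60000/1001 − 60| = 60/1001 frames per second.
Time for a 15-frame gap: 15 ÷ (60/1001) = 250.25 s.

250.25 seconds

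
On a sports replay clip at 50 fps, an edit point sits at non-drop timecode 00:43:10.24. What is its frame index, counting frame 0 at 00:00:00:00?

Total seconds to the label: (0 × 3600 + 43 × 60 + 10) = 2590.
Frame index = 2590 × 50 + 24 = 129524.

frame 129524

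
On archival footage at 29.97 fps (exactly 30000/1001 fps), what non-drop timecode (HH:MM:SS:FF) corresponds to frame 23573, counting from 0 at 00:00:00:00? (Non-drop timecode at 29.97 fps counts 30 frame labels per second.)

23573 ÷ 30 = 785 full seconds, remainder 23 frames.
785 s = 0 h 13 min 5 s.
Timecode: 00:13:05:23.

00:13:05:23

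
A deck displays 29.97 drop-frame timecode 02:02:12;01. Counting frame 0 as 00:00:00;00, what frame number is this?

219741

As if non-drop at 30 labels/s: (2 × 3600 + 2 × 60 + 12) × 30 + 1 = 219961.
Minute boundaries passed: 122; those not divisible by 10: 122 − 12 = 110; dropped labels = 2 × 110 = 220.
Actual frame index = 219961 − 220 = 219741.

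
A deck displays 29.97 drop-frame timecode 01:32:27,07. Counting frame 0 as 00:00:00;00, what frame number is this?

As if non-drop at 30 labels/s: (1 × 3600 + 32 × 60 + 27) × 30 + 7 = 166417.
Minute boundaries passed: 92; those not divisible by 10: 92 − 9 = 83; dropped labels = 2 × 83 = 166.
Actual frame index = 166417 − 166 = 166251.

166251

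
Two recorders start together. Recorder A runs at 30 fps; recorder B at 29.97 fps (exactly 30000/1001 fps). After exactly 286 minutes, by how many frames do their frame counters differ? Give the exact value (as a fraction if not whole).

3600/7 frames

286 min = 17160 s.
A emits 30 × 17160 = 514800 frames; B emits 30000/1001 × 17160 = 3600000/7.
Difference = 3600/7 frames (≈ 514.2857); B is behind A.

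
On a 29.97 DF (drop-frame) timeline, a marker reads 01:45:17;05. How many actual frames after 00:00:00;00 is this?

189325

As if non-drop at 30 labels/s: (1 × 3600 + 45 × 60 + 17) × 30 + 5 = 189515.
Minute boundaries passed: 105; those not divisible by 10: 105 − 10 = 95; dropped labels = 2 × 95 = 190.
Actual frame index = 189515 − 190 = 189325.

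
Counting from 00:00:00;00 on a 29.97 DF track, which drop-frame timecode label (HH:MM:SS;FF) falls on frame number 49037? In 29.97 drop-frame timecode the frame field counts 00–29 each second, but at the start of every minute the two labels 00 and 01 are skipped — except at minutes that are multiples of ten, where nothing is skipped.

00:27:16;07

Each 10-minute DF block holds 10 × 60 × 30 − 9 × 2 = 17982 frames. 49037 ÷ 17982 → 2 full blocks, remainder 13073.
Within the partial block the first minute is 1800 frames and each further minute 1798, so 7 further minute boundaries passed. Total skipped labels = 18 × 2 + 2 × 7 = 50.
Non-drop label index = 49037 + 50 = 49087; at 30 labels/s that is 00:27:16:07, i.e. DF 00:27:16;07.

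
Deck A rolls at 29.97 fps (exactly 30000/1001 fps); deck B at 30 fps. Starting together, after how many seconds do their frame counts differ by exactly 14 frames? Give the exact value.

The gap grows by |30 − 30000/1001| = 30/1001 frames per second.
Time for a 14-frame gap: 14 ÷ (30/1001) = 7007/15 s.

7007/15 seconds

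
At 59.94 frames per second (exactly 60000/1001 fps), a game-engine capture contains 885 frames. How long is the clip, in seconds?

Running time = 885 / (60000/1001) = 14.76475 s.

14.76475 seconds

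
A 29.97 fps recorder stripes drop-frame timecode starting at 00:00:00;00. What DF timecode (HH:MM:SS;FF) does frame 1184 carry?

Ten DF minutes hold 17982 frames, so frame 1184 lies in block 0 (frames 0–17981) with 1184 frames into that block.
The block's first minute is 1800 frames and the rest 1798 each; 1184 frames reaches minute 0, so 0 × 18 + 0 × 2 = 0 labels have been skipped so far.
Adding those back, label number 1184 + 0 = 1184 at 30 labels/s is 39 s + 14 f = 0 h 0 min 39 s frame 14, i.e. 00:00:39;14.

00:00:39;14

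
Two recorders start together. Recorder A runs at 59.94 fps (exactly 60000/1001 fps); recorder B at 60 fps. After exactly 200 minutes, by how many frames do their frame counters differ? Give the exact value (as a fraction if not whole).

720000/1001 frames

200 min = 12000 s.
A emits 60000/1001 × 12000 = 720000000/1001 frames; B emits 60 × 12000 = 720000.
Difference = 720000/1001 frames (≈ 719.2807); B is ahead of A.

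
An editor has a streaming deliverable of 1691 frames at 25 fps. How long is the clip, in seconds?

Running time = 1691 / (25) = 67.64 s.

67.64 seconds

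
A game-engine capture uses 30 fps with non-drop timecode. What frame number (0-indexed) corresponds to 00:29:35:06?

Total seconds to the label: (0 × 3600 + 29 × 60 + 35) = 1775.
Frame index = 1775 × 30 + 6 = 53256.

53256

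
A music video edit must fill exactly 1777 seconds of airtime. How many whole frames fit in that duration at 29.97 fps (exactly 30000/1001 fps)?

53256 frames

Frames = 1777 × 30000/1001 = 53310000/1001 ≈ 53256.7433.
Complete frames: 53256.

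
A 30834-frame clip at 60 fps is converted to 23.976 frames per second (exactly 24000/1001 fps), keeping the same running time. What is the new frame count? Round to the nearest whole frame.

Frames at target rate = 30834 × (24000/1001) / (60) = 12333600/1001 ≈ 12321.279.
Nearest whole frame: 12321.

12321 frames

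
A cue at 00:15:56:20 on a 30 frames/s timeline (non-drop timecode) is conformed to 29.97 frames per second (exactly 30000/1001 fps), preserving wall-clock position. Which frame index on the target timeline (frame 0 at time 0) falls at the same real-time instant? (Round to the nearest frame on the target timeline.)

frame 28671

Source frame index: (0×3600 + 15×60 + 56) × 30 + 20 = 28700.
Real time: 28700 / (30) = 2870/3 s.
Target frame: (2870/3) × (30000/1001) = 4100000/143 ≈ 28671.329 → 28671.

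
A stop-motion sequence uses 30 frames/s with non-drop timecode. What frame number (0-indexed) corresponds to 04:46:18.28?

515368

Total seconds to the label: (4 × 3600 + 46 × 60 + 18) = 17178.
Frame index = 17178 × 30 + 28 = 515368.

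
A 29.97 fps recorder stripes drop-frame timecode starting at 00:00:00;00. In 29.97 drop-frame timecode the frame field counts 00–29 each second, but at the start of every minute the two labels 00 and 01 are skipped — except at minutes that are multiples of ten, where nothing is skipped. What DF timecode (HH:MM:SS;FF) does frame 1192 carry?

00:00:39;22

Ten DF minutes hold 17982 frames, so frame 1192 lies in block 0 (frames 0–17981) with 1192 frames into that block.
The block's first minute is 1800 frames and the rest 1798 each; 1192 frames reaches minute 0, so 0 × 18 + 0 × 2 = 0 labels have been skipped so far.
Adding those back, label number 1192 + 0 = 1192 at 30 labels/s is 39 s + 22 f = 0 h 0 min 39 s frame 22, i.e. 00:00:39;22.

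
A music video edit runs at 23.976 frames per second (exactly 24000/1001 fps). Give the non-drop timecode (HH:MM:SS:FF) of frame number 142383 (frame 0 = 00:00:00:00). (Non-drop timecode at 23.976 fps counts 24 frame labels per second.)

142383 ÷ 24 = 5932 full seconds, remainder 15 frames.
5932 s = 1 h 38 min 52 s.
Timecode: 01:38:52:15.

01:38:52:15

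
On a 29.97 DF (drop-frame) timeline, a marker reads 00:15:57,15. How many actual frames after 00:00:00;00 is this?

28697

As if non-drop at 30 labels/s: (0 × 3600 + 15 × 60 + 57) × 30 + 15 = 28725.
Minute boundaries passed: 15; those not divisible by 10: 15 − 1 = 14; dropped labels = 2 × 14 = 28.
Actual frame index = 28725 − 28 = 28697.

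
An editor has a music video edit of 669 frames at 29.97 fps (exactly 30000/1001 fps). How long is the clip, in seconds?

Running time = 669 / (30000/1001) = 22.3223 s.

22.3223 seconds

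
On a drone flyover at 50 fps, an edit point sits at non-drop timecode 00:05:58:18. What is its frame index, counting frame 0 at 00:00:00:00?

17918

Total seconds to the label: (0 × 3600 + 5 × 60 + 58) = 358.
Frame index = 358 × 50 + 18 = 17918.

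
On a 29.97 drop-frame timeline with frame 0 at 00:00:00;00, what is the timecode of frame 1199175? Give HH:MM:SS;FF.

11:06:52;15

Each 10-minute DF block holds 10 × 60 × 30 − 9 × 2 = 17982 frames. 1199175 ÷ 17982 → 66 full blocks, remainder 12363.
Within the partial block the first minute is 1800 frames and each further minute 1798, so 6 further minute boundaries passed. Total skipped labels = 18 × 66 + 2 × 6 = 1200.
Non-drop label index = 1199175 + 1200 = 1200375; at 30 labels/s that is 11:06:52:15, i.e. DF 11:06:52;15.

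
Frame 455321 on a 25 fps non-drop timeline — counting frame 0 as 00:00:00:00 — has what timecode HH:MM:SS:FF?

05:03:32:21

455321 ÷ 25 = 18212 full seconds, remainder 21 frames.
18212 s = 5 h 3 min 32 s.
Timecode: 05:03:32:21.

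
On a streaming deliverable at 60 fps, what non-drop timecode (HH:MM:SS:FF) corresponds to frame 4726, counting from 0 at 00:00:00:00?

4726 ÷ 60 = 78 full seconds, remainder 46 frames.
78 s = 0 h 1 min 18 s.
Timecode: 00:01:18:46.

00:01:18:46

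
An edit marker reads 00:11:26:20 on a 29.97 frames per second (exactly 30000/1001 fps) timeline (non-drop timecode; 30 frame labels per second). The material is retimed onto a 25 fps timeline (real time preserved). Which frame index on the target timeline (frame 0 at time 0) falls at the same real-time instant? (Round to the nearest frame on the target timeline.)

frame 17184

Source frame index: (0×3600 + 11×60 + 26) × 30 + 20 = 20600.
Real time: 20600 / (30000/1001) = 103103/150 s.
Target frame: (103103/150) × (25) = 103103/6 ≈ 17183.833 → 17184.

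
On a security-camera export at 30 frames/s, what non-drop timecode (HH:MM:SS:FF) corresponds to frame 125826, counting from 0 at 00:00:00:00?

01:09:54:06

125826 ÷ 30 = 4194 full seconds, remainder 6 frames.
4194 s = 1 h 9 min 54 s.
Timecode: 01:09:54:06.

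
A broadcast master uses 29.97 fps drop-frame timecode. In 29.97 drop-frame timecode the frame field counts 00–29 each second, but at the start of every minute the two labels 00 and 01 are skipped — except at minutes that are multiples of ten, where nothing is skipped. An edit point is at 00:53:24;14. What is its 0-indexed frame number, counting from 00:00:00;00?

As if non-drop at 30 labels/s: (0 × 3600 + 53 × 60 + 24) × 30 + 14 = 96134.
Minute boundaries passed: 53; those not divisible by 10: 53 − 5 = 48; dropped labels = 2 × 48 = 96.
Actual frame index = 96134 − 96 = 96038.

96038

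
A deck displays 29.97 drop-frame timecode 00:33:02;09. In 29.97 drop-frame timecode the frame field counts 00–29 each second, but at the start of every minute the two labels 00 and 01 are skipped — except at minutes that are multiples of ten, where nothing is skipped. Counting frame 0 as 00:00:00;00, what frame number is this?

59409

Complete 10-minute blocks: 3, each 17982 frames → 53946.
Remaining 3 whole minutes in the current block: 1800 + 2 × 1798 = 5396 frames.
Within the current minute: 2 × 30 + 9 − 2 = 67 (labels ;00/;01 skipped at this minute). Total = 53946 + 5396 + 67 = 59409.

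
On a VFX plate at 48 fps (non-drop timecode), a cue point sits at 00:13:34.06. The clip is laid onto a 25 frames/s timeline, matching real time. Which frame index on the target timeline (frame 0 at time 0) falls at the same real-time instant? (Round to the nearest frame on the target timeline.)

frame 20353

Source frame index: (0×3600 + 13×60 + 34) × 48 + 6 = 39078.
Real time: 39078 / (48) = 6513/8 s.
Target frame: (6513/8) × (25) = 162825/8 ≈ 20353.125 → 20353.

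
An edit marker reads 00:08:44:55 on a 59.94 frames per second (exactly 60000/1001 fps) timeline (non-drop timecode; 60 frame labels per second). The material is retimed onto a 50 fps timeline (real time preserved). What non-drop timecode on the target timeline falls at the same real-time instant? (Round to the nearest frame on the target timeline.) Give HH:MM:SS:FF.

Source frame index: (0×3600 + 8×60 + 44) × 60 + 55 = 31495.
Real time: 31495 / (60000/1001) = 6305299/12000 s.
Target frame: (6305299/12000) × (50) = 6305299/240 ≈ 26272.079 → 26272.
At 50 labels/s: frame 26272 → 00:08:45:22.

00:08:45:22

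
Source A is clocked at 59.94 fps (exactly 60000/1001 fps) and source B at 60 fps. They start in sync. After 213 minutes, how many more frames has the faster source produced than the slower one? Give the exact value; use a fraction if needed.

213 min = 12780 s.
A emits 60000/1001 × 12780 = 766800000/1001 frames; B emits 60 × 12780 = 766800.
Difference = 766800/1001 frames (≈ 766.0340); B is ahead of A.

766800/1001 frames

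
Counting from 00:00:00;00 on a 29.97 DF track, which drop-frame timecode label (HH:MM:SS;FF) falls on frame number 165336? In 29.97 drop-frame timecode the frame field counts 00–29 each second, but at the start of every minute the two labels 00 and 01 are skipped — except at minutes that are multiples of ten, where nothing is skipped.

01:31:56;20

Each 10-minute DF block holds 10 × 60 × 30 − 9 × 2 = 17982 frames. 165336 ÷ 17982 → 9 full blocks, remainder 3498.
Within the partial block the first minute is 1800 frames and each further minute 1798, so 1 further minute boundary passed. Total skipped labels = 18 × 9 + 2 × 1 = 164.
Non-drop label index = 165336 + 164 = 165500; at 30 labels/s that is 01:31:56:20, i.e. DF 01:31:56;20.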